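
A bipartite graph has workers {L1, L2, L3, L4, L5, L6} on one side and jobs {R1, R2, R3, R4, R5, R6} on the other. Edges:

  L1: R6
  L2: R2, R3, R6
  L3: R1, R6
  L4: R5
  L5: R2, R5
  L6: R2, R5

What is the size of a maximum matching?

5

Unit-capacity flow: source→left, listed edges, right→sink; max matching = max flow.
Augmenting path L1→R6 (+1); matched 1.
Augmenting path L2→R2 (+1); matched 2.
Augmenting path L3→R1 (+1); matched 3.
Augmenting path L4→R5 (+1); matched 4.
Augmenting path L5→R2→L2→R3 (+1); matched 5.
No augmenting path remains; maximum matching = 5.
König certificate: {L1, L2, L3, R2, R5} is a vertex cover of size 5 (every listed pair touches it), so no matching can be larger.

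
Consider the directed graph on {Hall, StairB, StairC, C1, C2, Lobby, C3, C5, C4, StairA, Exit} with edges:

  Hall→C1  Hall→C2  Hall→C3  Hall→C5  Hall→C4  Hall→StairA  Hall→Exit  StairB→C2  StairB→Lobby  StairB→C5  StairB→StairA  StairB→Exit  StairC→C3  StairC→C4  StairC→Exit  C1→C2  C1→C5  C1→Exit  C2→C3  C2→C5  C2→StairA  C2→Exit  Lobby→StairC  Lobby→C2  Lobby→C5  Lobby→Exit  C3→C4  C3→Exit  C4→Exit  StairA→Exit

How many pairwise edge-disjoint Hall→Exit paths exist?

6

Assign every edge capacity 1; by Menger, the answer equals the max flow.
Path Hall→Exit (+1); total 1.
Path Hall→C1→Exit (+1); total 2.
Path Hall→C2→Exit (+1); total 3.
Path Hall→C3→Exit (+1); total 4.
Path Hall→C4→Exit (+1); total 5.
Path Hall→StairA→Exit (+1); total 6.
No residual Hall→Exit path; max flow = 6.
Certifying cut of size 6: {Hall→C1, Hall→C2, Hall→C3, Hall→C4, Hall→Exit, Hall→StairA}.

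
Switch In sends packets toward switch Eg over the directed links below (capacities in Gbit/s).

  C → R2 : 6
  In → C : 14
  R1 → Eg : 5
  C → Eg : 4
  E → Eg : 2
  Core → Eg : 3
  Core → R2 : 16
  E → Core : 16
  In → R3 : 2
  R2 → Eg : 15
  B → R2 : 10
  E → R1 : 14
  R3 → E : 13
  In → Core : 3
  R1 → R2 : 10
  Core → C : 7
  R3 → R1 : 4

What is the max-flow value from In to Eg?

15

Augment In→Core→Eg: bottleneck 3, flow now 3.
Augment In→C→Eg: bottleneck 4, flow now 7.
Augment In→R3→E→Eg: bottleneck 2, flow now 9.
Augment In→C→R2→Eg: bottleneck 6, flow now 15.
No augmenting path remains; maximum flow = 15.
In the residual graph, reachable from In: {In, C}.
Min-cut edges: In→R3 (2), In→Core (3), C→R2 (6), C→Eg (4); capacity 2 + 3 + 6 + 4 = 15.
This cut is saturated, so no flow can exceed 15.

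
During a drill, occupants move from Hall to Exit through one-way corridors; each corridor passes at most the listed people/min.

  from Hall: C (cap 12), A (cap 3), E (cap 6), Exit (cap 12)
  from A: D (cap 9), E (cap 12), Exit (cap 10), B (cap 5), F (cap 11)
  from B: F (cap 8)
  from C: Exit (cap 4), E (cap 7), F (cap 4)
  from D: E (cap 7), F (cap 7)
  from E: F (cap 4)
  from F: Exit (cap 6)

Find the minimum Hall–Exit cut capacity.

Augment Hall→Exit: bottleneck 12, flow now 12.
Augment Hall→A→Exit: bottleneck 3, flow now 15.
Augment Hall→C→Exit: bottleneck 4, flow now 19.
Augment Hall→C→F→Exit: bottleneck 4, flow now 23.
Augment Hall→E→F→Exit: bottleneck 2, flow now 25.
No augmenting path remains; maximum flow = 25.
By max-flow min-cut, the minimum cut capacity equals the max flow.
In the residual graph, reachable from Hall: {Hall, C, E, F}.
Min-cut edges: Hall→A (3), Hall→Exit (12), C→Exit (4), F→Exit (6); capacity 3 + 12 + 4 + 6 = 25.

25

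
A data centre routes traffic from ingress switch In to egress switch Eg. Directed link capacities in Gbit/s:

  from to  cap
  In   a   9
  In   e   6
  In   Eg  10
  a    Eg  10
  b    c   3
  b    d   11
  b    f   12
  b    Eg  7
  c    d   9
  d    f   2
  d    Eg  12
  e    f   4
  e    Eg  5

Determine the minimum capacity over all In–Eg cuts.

24

Augment In→Eg: bottleneck 10, flow now 10.
Augment In→a→Eg: bottleneck 9, flow now 19.
Augment In→e→Eg: bottleneck 5, flow now 24.
No augmenting path remains; maximum flow = 24.
By max-flow min-cut, the minimum cut capacity equals the max flow.
In the residual graph, reachable from In: {In, e, f}.
Min-cut edges: In→a (9), In→Eg (10), e→Eg (5); capacity 9 + 10 + 5 = 24.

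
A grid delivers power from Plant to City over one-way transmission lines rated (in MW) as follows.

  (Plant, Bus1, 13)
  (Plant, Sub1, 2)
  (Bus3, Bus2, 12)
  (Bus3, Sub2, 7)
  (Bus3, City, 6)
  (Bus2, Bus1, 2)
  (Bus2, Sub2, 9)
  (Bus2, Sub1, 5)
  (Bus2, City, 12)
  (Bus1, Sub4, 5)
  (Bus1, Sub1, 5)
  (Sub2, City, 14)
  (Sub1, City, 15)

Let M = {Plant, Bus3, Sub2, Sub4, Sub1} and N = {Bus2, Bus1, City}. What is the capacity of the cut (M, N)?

60

Edges leaving {Plant, Bus3, Sub2, Sub4, Sub1}: Plant→Bus1 (13), Bus3→Bus2 (12), Bus3→City (6), Sub2→City (14), Sub1→City (15).
Cut capacity = 13 + 12 + 6 + 14 + 15 = 60.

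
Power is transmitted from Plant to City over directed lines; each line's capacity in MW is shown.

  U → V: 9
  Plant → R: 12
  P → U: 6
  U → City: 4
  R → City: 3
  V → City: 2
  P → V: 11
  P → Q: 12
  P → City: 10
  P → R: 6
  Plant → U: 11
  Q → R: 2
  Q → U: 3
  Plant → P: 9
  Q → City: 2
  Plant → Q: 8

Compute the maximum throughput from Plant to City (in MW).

20

Augment Plant→P→City: bottleneck 9, flow now 9.
Augment Plant→Q→City: bottleneck 2, flow now 11.
Augment Plant→R→City: bottleneck 3, flow now 14.
Augment Plant→U→City: bottleneck 4, flow now 18.
Augment Plant→U→V→City: bottleneck 2, flow now 20.
No augmenting path remains; maximum flow = 20.
In the residual graph, reachable from Plant: {Plant, Q, R, U, V}.
Min-cut edges: Plant→P (9), Q→City (2), R→City (3), U→City (4), V→City (2); capacity 9 + 2 + 3 + 4 + 2 = 20.
This cut is saturated, so no flow can exceed 20.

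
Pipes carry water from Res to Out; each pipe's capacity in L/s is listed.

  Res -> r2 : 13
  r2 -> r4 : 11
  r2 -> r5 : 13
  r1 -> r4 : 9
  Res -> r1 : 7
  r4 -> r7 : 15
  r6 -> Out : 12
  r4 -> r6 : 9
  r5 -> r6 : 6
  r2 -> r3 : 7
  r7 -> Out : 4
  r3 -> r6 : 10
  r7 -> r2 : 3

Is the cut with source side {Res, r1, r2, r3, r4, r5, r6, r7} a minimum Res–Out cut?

Given cut capacity: 12 + 4 = 16.
Augment Res→r1→r4→r6→Out: bottleneck 7, flow now 7.
Augment Res→r2→r3→r6→Out: bottleneck 5, flow now 12.
Augment Res→r2→r4→r7→Out: bottleneck 4, flow now 16.
No augmenting path remains; maximum flow = 16.
Cut capacity 16 equals the max flow, so it is a minimum cut.

Yes — it is a minimum cut (capacity 16).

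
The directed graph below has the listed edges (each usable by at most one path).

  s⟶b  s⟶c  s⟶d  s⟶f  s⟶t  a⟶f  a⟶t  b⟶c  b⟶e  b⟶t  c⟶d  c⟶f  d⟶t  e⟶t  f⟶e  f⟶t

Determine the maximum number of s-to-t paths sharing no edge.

Assign every edge capacity 1; by Menger, the answer equals the max flow.
Path s→t (+1); total 1.
Path s→b→t (+1); total 2.
Path s→d→t (+1); total 3.
Path s→f→t (+1); total 4.
Path s→c→f→e→t (+1); total 5.
No residual s→t path; max flow = 5.
Certifying cut of size 5: {s→b, s→c, s→d, s→f, s→t}.

5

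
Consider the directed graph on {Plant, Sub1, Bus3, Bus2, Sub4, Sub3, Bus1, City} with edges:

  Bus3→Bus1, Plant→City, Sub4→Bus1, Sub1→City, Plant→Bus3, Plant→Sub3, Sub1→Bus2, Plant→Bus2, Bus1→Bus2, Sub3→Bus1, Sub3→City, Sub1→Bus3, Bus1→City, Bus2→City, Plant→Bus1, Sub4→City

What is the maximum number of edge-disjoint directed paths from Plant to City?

Assign every edge capacity 1; by Menger, the answer equals the max flow.
Path Plant→City (+1); total 1.
Path Plant→Bus2→City (+1); total 2.
Path Plant→Sub3→City (+1); total 3.
Path Plant→Bus1→City (+1); total 4.
No residual Plant→City path; max flow = 4.
Certifying cut of size 4: {Bus1→City, Bus2→City, Plant→City, Plant→Sub3}.

4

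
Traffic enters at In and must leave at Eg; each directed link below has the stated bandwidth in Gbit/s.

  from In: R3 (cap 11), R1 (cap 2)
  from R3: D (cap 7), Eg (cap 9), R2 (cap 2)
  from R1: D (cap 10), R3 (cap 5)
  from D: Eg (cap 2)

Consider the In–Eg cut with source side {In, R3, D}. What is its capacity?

Edges leaving {In, R3, D}: In→R1 (2), R3→R2 (2), R3→Eg (9), D→Eg (2).
Cut capacity = 2 + 2 + 9 + 2 = 15.

15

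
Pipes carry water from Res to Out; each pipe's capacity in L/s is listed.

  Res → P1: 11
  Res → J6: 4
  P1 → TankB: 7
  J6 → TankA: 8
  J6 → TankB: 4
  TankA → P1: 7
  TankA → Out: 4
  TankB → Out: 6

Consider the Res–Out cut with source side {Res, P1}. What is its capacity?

11

Edges leaving {Res, P1}: Res→J6 (4), P1→TankB (7).
Cut capacity = 4 + 7 = 11.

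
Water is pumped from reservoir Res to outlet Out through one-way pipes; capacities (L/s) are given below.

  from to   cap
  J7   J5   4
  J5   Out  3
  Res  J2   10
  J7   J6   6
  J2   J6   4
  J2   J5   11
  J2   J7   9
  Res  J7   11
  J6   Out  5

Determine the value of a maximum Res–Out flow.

Augment Res→J2→J5→Out: bottleneck 3, flow now 3.
Augment Res→J2→J6→Out: bottleneck 4, flow now 7.
Augment Res→J7→J6→Out: bottleneck 1, flow now 8.
No augmenting path remains; maximum flow = 8.
In the residual graph, reachable from Res: {Res, J2, J7, J5, J6}.
Min-cut edges: J5→Out (3), J6→Out (5); capacity 3 + 5 = 8.
This cut is saturated, so no flow can exceed 8.

8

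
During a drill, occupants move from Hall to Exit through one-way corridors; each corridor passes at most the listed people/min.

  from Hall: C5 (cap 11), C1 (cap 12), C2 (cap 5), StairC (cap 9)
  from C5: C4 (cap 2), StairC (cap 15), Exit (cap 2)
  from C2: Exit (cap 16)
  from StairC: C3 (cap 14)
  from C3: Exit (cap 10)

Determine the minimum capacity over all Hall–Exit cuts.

Augment Hall→C5→Exit: bottleneck 2, flow now 2.
Augment Hall→C2→Exit: bottleneck 5, flow now 7.
Augment Hall→StairC→C3→Exit: bottleneck 9, flow now 16.
Augment Hall→C5→StairC→C3→Exit: bottleneck 1, flow now 17.
No augmenting path remains; maximum flow = 17.
By max-flow min-cut, the minimum cut capacity equals the max flow.
In the residual graph, reachable from Hall: {Hall, C5, C1, C4, StairC, C3}.
Min-cut edges: Hall→C2 (5), C5→Exit (2), C3→Exit (10); capacity 5 + 2 + 10 = 17.

17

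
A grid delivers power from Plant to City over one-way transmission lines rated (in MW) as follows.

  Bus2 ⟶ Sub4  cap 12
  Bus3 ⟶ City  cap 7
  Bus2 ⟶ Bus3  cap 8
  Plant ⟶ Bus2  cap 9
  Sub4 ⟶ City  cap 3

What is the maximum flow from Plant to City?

9

Augment Plant→Bus2→Bus3→City: bottleneck 7, flow now 7.
Augment Plant→Bus2→Sub4→City: bottleneck 2, flow now 9.
No augmenting path remains; maximum flow = 9.
In the residual graph, reachable from Plant: {Plant}.
Min-cut edges: Plant→Bus2 (9); capacity 9 = 9.
This cut is saturated, so no flow can exceed 9.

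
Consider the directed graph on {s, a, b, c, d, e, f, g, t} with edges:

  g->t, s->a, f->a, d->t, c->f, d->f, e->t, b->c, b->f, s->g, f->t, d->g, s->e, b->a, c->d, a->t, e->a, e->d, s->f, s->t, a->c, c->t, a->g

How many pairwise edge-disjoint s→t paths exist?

5

Assign every edge capacity 1; by Menger, the answer equals the max flow.
Path s→t (+1); total 1.
Path s→a→t (+1); total 2.
Path s→e→t (+1); total 3.
Path s→f→t (+1); total 4.
Path s→g→t (+1); total 5.
No residual s→t path; max flow = 5.
Certifying cut of size 5: {s→a, s→e, s→f, s→g, s→t}.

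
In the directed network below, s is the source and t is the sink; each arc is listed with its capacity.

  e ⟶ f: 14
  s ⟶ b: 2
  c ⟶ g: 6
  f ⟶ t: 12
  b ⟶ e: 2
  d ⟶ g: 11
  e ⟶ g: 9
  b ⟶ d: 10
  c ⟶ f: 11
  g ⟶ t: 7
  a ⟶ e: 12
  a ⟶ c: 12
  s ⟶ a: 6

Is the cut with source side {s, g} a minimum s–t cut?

No — its capacity is 15, but the minimum cut has capacity 8.

Given cut capacity: 6 + 2 + 7 = 15.
Augment s→a→c→f→t: bottleneck 6, flow now 6.
Augment s→b→d→g→t: bottleneck 2, flow now 8.
No augmenting path remains; maximum flow = 8.
In the residual graph, reachable from s: {s}.
Min-cut edges: s→a (6), s→b (2); capacity 6 + 2 = 8.
Cut capacity 15 exceeds the max flow 8, so it is not minimum.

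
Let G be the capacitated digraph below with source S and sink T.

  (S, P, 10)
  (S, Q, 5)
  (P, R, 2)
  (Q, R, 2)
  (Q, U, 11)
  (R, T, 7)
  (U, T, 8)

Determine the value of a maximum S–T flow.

7

Augment S→P→R→T: bottleneck 2, flow now 2.
Augment S→Q→R→T: bottleneck 2, flow now 4.
Augment S→Q→U→T: bottleneck 3, flow now 7.
No augmenting path remains; maximum flow = 7.
In the residual graph, reachable from S: {S, P}.
Min-cut edges: S→Q (5), P→R (2); capacity 5 + 2 = 7.
This cut is saturated, so no flow can exceed 7.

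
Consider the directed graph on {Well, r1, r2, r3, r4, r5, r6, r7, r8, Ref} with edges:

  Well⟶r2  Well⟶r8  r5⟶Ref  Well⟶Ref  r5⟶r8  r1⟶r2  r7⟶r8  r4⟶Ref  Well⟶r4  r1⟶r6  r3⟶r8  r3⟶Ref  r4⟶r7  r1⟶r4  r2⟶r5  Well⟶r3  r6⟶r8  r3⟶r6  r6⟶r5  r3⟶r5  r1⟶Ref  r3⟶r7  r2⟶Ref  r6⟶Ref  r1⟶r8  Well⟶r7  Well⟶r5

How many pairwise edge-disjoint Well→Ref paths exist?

Assign every edge capacity 1; by Menger, the answer equals the max flow.
Path Well→Ref (+1); total 1.
Path Well→r2→Ref (+1); total 2.
Path Well→r3→Ref (+1); total 3.
Path Well→r4→Ref (+1); total 4.
Path Well→r5→Ref (+1); total 5.
No residual Well→Ref path; max flow = 5.
Certifying cut of size 5: {Well→Ref, Well→r2, Well→r3, Well→r4, Well→r5}.

5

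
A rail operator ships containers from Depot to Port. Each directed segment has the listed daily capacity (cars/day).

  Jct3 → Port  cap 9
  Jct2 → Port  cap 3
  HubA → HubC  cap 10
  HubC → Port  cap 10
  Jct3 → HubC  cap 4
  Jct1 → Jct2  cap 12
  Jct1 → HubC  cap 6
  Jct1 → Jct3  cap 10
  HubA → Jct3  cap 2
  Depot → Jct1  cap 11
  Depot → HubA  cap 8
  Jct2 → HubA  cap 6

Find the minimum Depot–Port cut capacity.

19

Augment Depot→HubA→Jct3→Port: bottleneck 2, flow now 2.
Augment Depot→HubA→HubC→Port: bottleneck 6, flow now 8.
Augment Depot→Jct1→Jct3→Port: bottleneck 7, flow now 15.
Augment Depot→Jct1→HubC→Port: bottleneck 4, flow now 19.
No augmenting path remains; maximum flow = 19.
By max-flow min-cut, the minimum cut capacity equals the max flow.
In the residual graph, reachable from Depot: {Depot}.
Min-cut edges: Depot→HubA (8), Depot→Jct1 (11); capacity 8 + 11 = 19.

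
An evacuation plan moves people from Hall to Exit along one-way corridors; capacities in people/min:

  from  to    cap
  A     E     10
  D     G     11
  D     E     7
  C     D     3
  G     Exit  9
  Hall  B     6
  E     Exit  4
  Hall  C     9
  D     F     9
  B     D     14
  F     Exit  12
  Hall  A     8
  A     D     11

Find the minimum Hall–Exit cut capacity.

Augment Hall→A→E→Exit: bottleneck 4, flow now 4.
Augment Hall→A→D→F→Exit: bottleneck 4, flow now 8.
Augment Hall→B→D→F→Exit: bottleneck 5, flow now 13.
Augment Hall→B→D→G→Exit: bottleneck 1, flow now 14.
Augment Hall→C→D→G→Exit: bottleneck 3, flow now 17.
No augmenting path remains; maximum flow = 17.
By max-flow min-cut, the minimum cut capacity equals the max flow.
In the residual graph, reachable from Hall: {Hall, C}.
Min-cut edges: Hall→A (8), Hall→B (6), C→D (3); capacity 8 + 6 + 3 = 17.

17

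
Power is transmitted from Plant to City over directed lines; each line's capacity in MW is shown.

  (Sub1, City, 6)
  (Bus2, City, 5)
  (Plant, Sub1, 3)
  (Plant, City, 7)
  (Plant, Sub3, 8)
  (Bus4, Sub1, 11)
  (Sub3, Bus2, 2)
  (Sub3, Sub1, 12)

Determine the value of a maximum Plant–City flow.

15

Augment Plant→City: bottleneck 7, flow now 7.
Augment Plant→Sub1→City: bottleneck 3, flow now 10.
Augment Plant→Sub3→Bus2→City: bottleneck 2, flow now 12.
Augment Plant→Sub3→Sub1→City: bottleneck 3, flow now 15.
No augmenting path remains; maximum flow = 15.
In the residual graph, reachable from Plant: {Plant, Sub3, Sub1}.
Min-cut edges: Plant→City (7), Sub3→Bus2 (2), Sub1→City (6); capacity 7 + 2 + 6 = 15.
This cut is saturated, so no flow can exceed 15.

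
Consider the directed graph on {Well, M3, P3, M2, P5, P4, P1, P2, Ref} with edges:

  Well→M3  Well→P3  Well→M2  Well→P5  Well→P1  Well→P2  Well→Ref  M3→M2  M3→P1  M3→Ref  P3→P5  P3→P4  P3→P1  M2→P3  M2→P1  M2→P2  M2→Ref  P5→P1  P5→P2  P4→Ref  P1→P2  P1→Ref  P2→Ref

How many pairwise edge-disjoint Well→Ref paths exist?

6

Assign every edge capacity 1; by Menger, the answer equals the max flow.
Path Well→Ref (+1); total 1.
Path Well→M3→Ref (+1); total 2.
Path Well→M2→Ref (+1); total 3.
Path Well→P1→Ref (+1); total 4.
Path Well→P2→Ref (+1); total 5.
Path Well→P3→P4→Ref (+1); total 6.
No residual Well→Ref path; max flow = 6.
Certifying cut of size 6: {P1→Ref, P2→Ref, Well→M2, Well→M3, Well→P3, Well→Ref}.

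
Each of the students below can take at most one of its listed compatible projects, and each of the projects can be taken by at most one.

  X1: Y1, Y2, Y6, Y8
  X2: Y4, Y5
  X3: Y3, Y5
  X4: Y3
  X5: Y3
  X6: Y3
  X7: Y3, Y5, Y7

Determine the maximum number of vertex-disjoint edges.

5

Unit-capacity flow: source→left, listed edges, right→sink; max matching = max flow.
Augmenting path X1→Y1 (+1); matched 1.
Augmenting path X2→Y4 (+1); matched 2.
Augmenting path X3→Y3 (+1); matched 3.
Augmenting path X7→Y5 (+1); matched 4.
Augmenting path X4→Y3→X3→Y5→X7→Y7 (+1); matched 5.
No augmenting path remains; maximum matching = 5.
König certificate: {X1, X2, X3, X7, Y3} is a vertex cover of size 5 (every listed pair touches it), so no matching can be larger.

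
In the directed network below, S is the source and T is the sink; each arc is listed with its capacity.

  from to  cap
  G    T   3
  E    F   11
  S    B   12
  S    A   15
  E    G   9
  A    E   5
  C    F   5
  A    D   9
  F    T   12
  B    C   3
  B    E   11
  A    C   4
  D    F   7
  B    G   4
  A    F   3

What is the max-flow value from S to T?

Augment S→A→F→T: bottleneck 3, flow now 3.
Augment S→B→G→T: bottleneck 3, flow now 6.
Augment S→A→C→F→T: bottleneck 4, flow now 10.
Augment S→A→D→F→T: bottleneck 5, flow now 15.
No augmenting path remains; maximum flow = 15.
In the residual graph, reachable from S: {S, A, B, C, D, E, F, G}.
Min-cut edges: F→T (12), G→T (3); capacity 12 + 3 = 15.
This cut is saturated, so no flow can exceed 15.

15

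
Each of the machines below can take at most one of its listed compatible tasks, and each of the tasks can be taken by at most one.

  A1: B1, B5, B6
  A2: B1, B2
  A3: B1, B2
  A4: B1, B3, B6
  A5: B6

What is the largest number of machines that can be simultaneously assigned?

5

Unit-capacity flow: source→left, listed edges, right→sink; max matching = max flow.
Augmenting path A1→B1 (+1); matched 1.
Augmenting path A2→B2 (+1); matched 2.
Augmenting path A4→B3 (+1); matched 3.
Augmenting path A5→B6 (+1); matched 4.
Augmenting path A3→B1→A1→B5 (+1); matched 5.
No augmenting path remains; maximum matching = 5.
König certificate: {A1, A2, A3, A4, A5} is a vertex cover of size 5 (every listed pair touches it), so no matching can be larger.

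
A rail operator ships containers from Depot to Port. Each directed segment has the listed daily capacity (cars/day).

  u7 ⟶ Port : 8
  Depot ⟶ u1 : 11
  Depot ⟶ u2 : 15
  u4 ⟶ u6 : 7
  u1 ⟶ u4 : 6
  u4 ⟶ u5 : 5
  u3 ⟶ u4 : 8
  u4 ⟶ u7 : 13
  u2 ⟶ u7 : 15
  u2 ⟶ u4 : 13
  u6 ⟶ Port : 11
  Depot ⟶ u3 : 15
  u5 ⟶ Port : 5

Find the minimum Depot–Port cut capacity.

Augment Depot→u2→u7→Port: bottleneck 8, flow now 8.
Augment Depot→u1→u4→u5→Port: bottleneck 5, flow now 13.
Augment Depot→u1→u4→u6→Port: bottleneck 1, flow now 14.
Augment Depot→u2→u4→u6→Port: bottleneck 6, flow now 20.
No augmenting path remains; maximum flow = 20.
By max-flow min-cut, the minimum cut capacity equals the max flow.
In the residual graph, reachable from Depot: {Depot, u1, u2, u3, u4, u7}.
Min-cut edges: u4→u5 (5), u4→u6 (7), u7→Port (8); capacity 5 + 7 + 8 = 20.

20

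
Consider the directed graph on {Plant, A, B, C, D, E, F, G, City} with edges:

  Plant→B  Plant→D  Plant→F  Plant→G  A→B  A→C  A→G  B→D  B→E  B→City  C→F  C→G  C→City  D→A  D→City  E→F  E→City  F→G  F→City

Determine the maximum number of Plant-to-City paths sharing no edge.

3

Assign every edge capacity 1; by Menger, the answer equals the max flow.
Path Plant→B→City (+1); total 1.
Path Plant→D→City (+1); total 2.
Path Plant→F→City (+1); total 3.
No residual Plant→City path; max flow = 3.
Certifying cut of size 3: {Plant→B, Plant→D, Plant→F}.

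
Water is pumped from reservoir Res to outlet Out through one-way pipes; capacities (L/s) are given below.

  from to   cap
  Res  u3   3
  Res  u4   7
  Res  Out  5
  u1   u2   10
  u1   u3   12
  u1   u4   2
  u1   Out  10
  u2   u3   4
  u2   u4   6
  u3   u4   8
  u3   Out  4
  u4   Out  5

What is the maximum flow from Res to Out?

13

Augment Res→Out: bottleneck 5, flow now 5.
Augment Res→u3→Out: bottleneck 3, flow now 8.
Augment Res→u4→Out: bottleneck 5, flow now 13.
No augmenting path remains; maximum flow = 13.
In the residual graph, reachable from Res: {Res, u4}.
Min-cut edges: Res→u3 (3), Res→Out (5), u4→Out (5); capacity 3 + 5 + 5 = 13.
This cut is saturated, so no flow can exceed 13.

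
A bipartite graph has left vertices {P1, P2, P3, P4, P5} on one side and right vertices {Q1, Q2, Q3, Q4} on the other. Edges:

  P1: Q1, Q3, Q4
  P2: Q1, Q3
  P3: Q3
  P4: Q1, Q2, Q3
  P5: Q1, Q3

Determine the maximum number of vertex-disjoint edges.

Unit-capacity flow: source→left, listed edges, right→sink; max matching = max flow.
Augmenting path P1→Q1 (+1); matched 1.
Augmenting path P2→Q3 (+1); matched 2.
Augmenting path P4→Q2 (+1); matched 3.
Augmenting path P5→Q1→P1→Q4 (+1); matched 4.
No augmenting path remains; maximum matching = 4.
König certificate: {P1, P4, Q1, Q3} is a vertex cover of size 4 (every listed pair touches it), so no matching can be larger.

4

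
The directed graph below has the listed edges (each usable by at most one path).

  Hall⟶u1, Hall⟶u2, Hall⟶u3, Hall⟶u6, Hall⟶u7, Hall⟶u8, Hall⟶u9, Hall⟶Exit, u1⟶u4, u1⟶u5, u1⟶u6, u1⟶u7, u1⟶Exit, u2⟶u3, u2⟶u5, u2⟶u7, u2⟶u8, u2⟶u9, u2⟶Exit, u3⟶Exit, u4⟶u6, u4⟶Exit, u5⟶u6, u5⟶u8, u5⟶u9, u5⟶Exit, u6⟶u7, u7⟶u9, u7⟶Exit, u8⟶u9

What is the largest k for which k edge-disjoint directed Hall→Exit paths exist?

5

Assign every edge capacity 1; by Menger, the answer equals the max flow.
Path Hall→Exit (+1); total 1.
Path Hall→u1→Exit (+1); total 2.
Path Hall→u2→Exit (+1); total 3.
Path Hall→u3→Exit (+1); total 4.
Path Hall→u7→Exit (+1); total 5.
No residual Hall→Exit path; max flow = 5.
Certifying cut of size 5: {Hall→Exit, Hall→u1, Hall→u2, Hall→u3, u7→Exit}.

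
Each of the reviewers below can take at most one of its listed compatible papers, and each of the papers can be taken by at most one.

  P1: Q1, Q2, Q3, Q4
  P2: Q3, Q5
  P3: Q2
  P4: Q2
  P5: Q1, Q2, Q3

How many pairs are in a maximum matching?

4

Unit-capacity flow: source→left, listed edges, right→sink; max matching = max flow.
Augmenting path P1→Q1 (+1); matched 1.
Augmenting path P2→Q3 (+1); matched 2.
Augmenting path P3→Q2 (+1); matched 3.
Augmenting path P5→Q1→P1→Q4 (+1); matched 4.
No augmenting path remains; maximum matching = 4.
König certificate: {P1, P2, P5, Q2} is a vertex cover of size 4 (every listed pair touches it), so no matching can be larger.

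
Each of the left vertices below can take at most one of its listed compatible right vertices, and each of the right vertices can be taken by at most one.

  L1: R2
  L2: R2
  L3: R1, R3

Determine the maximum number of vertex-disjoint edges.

Unit-capacity flow: source→left, listed edges, right→sink; max matching = max flow.
Augmenting path L1→R2 (+1); matched 1.
Augmenting path L3→R1 (+1); matched 2.
No augmenting path remains; maximum matching = 2.
König certificate: {L3, R2} is a vertex cover of size 2 (every listed pair touches it), so no matching can be larger.

2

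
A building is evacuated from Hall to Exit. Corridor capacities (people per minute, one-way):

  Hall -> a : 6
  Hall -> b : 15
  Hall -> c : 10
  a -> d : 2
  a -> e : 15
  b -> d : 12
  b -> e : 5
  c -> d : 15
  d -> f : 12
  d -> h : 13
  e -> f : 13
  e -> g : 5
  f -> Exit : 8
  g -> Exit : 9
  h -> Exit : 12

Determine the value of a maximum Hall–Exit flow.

Augment Hall→a→d→f→Exit: bottleneck 2, flow now 2.
Augment Hall→a→e→f→Exit: bottleneck 4, flow now 6.
Augment Hall→b→d→f→Exit: bottleneck 2, flow now 8.
Augment Hall→b→d→h→Exit: bottleneck 10, flow now 18.
Augment Hall→b→e→g→Exit: bottleneck 3, flow now 21.
Augment Hall→c→d→h→Exit: bottleneck 2, flow now 23.
Augment Hall→c→d→a→e→g→Exit: bottleneck 2, flow now 25. (uses reverse residual edge)
No augmenting path remains; maximum flow = 25.
In the residual graph, reachable from Hall: {Hall, a, b, c, d, e, f, h}.
Min-cut edges: e→g (5), f→Exit (8), h→Exit (12); capacity 5 + 8 + 12 = 25.
This cut is saturated, so no flow can exceed 25.

25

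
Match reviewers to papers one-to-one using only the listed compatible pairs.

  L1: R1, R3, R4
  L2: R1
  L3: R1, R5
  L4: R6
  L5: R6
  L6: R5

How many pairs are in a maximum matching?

Unit-capacity flow: source→left, listed edges, right→sink; max matching = max flow.
Augmenting path L1→R1 (+1); matched 1.
Augmenting path L3→R5 (+1); matched 2.
Augmenting path L4→R6 (+1); matched 3.
Augmenting path L2→R1→L1→R3 (+1); matched 4.
No augmenting path remains; maximum matching = 4.
König certificate: {L1, R1, R5, R6} is a vertex cover of size 4 (every listed pair touches it), so no matching can be larger.

4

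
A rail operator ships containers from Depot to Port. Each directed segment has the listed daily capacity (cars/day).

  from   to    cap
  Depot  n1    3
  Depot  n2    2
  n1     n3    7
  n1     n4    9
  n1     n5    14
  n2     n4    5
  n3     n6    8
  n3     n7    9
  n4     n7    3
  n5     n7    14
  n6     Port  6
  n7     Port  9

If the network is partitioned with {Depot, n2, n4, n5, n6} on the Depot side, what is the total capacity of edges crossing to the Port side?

Edges leaving {Depot, n2, n4, n5, n6}: Depot→n1 (3), n4→n7 (3), n5→n7 (14), n6→Port (6).
Cut capacity = 3 + 3 + 14 + 6 = 26.

26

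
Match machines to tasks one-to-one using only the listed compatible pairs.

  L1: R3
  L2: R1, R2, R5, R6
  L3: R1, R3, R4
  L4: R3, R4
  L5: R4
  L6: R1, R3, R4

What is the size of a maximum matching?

4

Unit-capacity flow: source→left, listed edges, right→sink; max matching = max flow.
Augmenting path L1→R3 (+1); matched 1.
Augmenting path L2→R1 (+1); matched 2.
Augmenting path L3→R4 (+1); matched 3.
Augmenting path L6→R1→L2→R2 (+1); matched 4.
No augmenting path remains; maximum matching = 4.
König certificate: {L2, R1, R3, R4} is a vertex cover of size 4 (every listed pair touches it), so no matching can be larger.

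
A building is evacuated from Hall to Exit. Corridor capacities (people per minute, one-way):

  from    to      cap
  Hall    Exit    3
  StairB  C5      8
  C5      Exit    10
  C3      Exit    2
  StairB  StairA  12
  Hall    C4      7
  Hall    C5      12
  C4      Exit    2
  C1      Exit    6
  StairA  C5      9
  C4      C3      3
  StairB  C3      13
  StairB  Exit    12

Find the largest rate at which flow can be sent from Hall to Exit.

Augment Hall→Exit: bottleneck 3, flow now 3.
Augment Hall→C4→Exit: bottleneck 2, flow now 5.
Augment Hall→C5→Exit: bottleneck 10, flow now 15.
Augment Hall→C4→C3→Exit: bottleneck 2, flow now 17.
No augmenting path remains; maximum flow = 17.
In the residual graph, reachable from Hall: {Hall, C4, C3, C5}.
Min-cut edges: Hall→Exit (3), C4→Exit (2), C3→Exit (2), C5→Exit (10); capacity 3 + 2 + 2 + 10 = 17.
This cut is saturated, so no flow can exceed 17.

17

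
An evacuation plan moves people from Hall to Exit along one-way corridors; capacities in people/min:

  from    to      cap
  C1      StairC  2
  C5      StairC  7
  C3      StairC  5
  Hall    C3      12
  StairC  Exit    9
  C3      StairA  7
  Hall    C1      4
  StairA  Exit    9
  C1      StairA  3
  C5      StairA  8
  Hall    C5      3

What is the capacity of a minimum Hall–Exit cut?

Augment Hall→C3→StairC→Exit: bottleneck 5, flow now 5.
Augment Hall→C3→StairA→Exit: bottleneck 7, flow now 12.
Augment Hall→C5→StairC→Exit: bottleneck 3, flow now 15.
Augment Hall→C1→StairC→Exit: bottleneck 1, flow now 16.
Augment Hall→C1→StairA→Exit: bottleneck 2, flow now 18.
No augmenting path remains; maximum flow = 18.
By max-flow min-cut, the minimum cut capacity equals the max flow.
In the residual graph, reachable from Hall: {Hall, C3, C5, C1, StairC, StairA}.
Min-cut edges: StairC→Exit (9), StairA→Exit (9); capacity 9 + 9 = 18.

18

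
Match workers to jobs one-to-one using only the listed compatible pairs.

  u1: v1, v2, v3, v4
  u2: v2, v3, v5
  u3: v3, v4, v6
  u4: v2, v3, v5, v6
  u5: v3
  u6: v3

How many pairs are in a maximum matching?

5

Unit-capacity flow: source→left, listed edges, right→sink; max matching = max flow.
Augmenting path u1→v1 (+1); matched 1.
Augmenting path u2→v2 (+1); matched 2.
Augmenting path u3→v3 (+1); matched 3.
Augmenting path u4→v5 (+1); matched 4.
Augmenting path u5→v3→u3→v4 (+1); matched 5.
No augmenting path remains; maximum matching = 5.
König certificate: {u1, u2, u3, u4, v3} is a vertex cover of size 5 (every listed pair touches it), so no matching can be larger.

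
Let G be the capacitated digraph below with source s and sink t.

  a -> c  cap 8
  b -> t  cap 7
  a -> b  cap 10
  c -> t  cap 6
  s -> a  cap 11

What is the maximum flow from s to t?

Augment s→a→b→t: bottleneck 7, flow now 7.
Augment s→a→c→t: bottleneck 4, flow now 11.
No augmenting path remains; maximum flow = 11.
In the residual graph, reachable from s: {s}.
Min-cut edges: s→a (11); capacity 11 = 11.
This cut is saturated, so no flow can exceed 11.

11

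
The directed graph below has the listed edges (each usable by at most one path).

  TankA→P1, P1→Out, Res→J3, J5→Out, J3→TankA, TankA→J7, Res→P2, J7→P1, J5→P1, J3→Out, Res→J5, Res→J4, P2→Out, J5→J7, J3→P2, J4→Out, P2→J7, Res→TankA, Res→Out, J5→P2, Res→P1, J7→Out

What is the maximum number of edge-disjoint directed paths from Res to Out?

Assign every edge capacity 1; by Menger, the answer equals the max flow.
Path Res→Out (+1); total 1.
Path Res→J4→Out (+1); total 2.
Path Res→J3→Out (+1); total 3.
Path Res→P2→Out (+1); total 4.
Path Res→J5→Out (+1); total 5.
Path Res→P1→Out (+1); total 6.
Path Res→TankA→J7→Out (+1); total 7.
No residual Res→Out path; max flow = 7.
Certifying cut of size 7: {Res→J3, Res→J4, Res→J5, Res→Out, Res→P1, Res→P2, Res→TankA}.

7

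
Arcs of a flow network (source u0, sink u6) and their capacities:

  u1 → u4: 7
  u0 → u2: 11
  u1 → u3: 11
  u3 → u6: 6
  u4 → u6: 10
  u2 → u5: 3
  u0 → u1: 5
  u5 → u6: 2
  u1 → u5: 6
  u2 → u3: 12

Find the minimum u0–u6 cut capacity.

13

Augment u0→u1→u3→u6: bottleneck 5, flow now 5.
Augment u0→u2→u3→u6: bottleneck 1, flow now 6.
Augment u0→u2→u5→u6: bottleneck 2, flow now 8.
Augment u0→u2→u3→u1→u4→u6: bottleneck 5, flow now 13. (uses reverse residual edge)
No augmenting path remains; maximum flow = 13.
By max-flow min-cut, the minimum cut capacity equals the max flow.
In the residual graph, reachable from u0: {u0, u2, u3, u5}.
Min-cut edges: u0→u1 (5), u3→u6 (6), u5→u6 (2); capacity 5 + 6 + 2 = 13.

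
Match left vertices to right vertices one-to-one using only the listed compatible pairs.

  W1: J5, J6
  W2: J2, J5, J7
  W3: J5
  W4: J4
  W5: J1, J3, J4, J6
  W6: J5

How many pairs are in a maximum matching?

Unit-capacity flow: source→left, listed edges, right→sink; max matching = max flow.
Augmenting path W1→J5 (+1); matched 1.
Augmenting path W2→J2 (+1); matched 2.
Augmenting path W4→J4 (+1); matched 3.
Augmenting path W5→J1 (+1); matched 4.
Augmenting path W3→J5→W1→J6 (+1); matched 5.
No augmenting path remains; maximum matching = 5.
König certificate: {W1, W2, W4, W5, J5} is a vertex cover of size 5 (every listed pair touches it), so no matching can be larger.

5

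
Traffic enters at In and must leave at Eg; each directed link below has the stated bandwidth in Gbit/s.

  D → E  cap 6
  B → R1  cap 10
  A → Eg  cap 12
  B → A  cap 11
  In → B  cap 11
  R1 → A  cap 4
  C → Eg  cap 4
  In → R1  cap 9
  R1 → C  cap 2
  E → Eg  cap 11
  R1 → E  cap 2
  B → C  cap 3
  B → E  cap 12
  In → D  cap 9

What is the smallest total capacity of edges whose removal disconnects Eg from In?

Augment In→D→E→Eg: bottleneck 6, flow now 6.
Augment In→B→C→Eg: bottleneck 3, flow now 9.
Augment In→B→E→Eg: bottleneck 5, flow now 14.
Augment In→B→A→Eg: bottleneck 3, flow now 17.
Augment In→R1→C→Eg: bottleneck 1, flow now 18.
Augment In→R1→A→Eg: bottleneck 4, flow now 22.
Augment In→R1→C→B→A→Eg: bottleneck 1, flow now 23. (uses reverse residual edge)
Augment In→R1→E→B→A→Eg: bottleneck 2, flow now 25. (uses reverse residual edge)
No augmenting path remains; maximum flow = 25.
By max-flow min-cut, the minimum cut capacity equals the max flow.
In the residual graph, reachable from In: {In, D, R1}.
Min-cut edges: In→B (11), D→E (6), R1→C (2), R1→E (2), R1→A (4); capacity 11 + 6 + 2 + 2 + 4 = 25.

25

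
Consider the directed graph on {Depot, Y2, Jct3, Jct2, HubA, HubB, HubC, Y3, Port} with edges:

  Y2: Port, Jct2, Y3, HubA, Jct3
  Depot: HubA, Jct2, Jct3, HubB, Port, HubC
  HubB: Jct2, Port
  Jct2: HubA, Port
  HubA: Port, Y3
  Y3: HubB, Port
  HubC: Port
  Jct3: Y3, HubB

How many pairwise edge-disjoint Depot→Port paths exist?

6

Assign every edge capacity 1; by Menger, the answer equals the max flow.
Path Depot→Port (+1); total 1.
Path Depot→Jct2→Port (+1); total 2.
Path Depot→HubA→Port (+1); total 3.
Path Depot→HubB→Port (+1); total 4.
Path Depot→HubC→Port (+1); total 5.
Path Depot→Jct3→Y3→Port (+1); total 6.
No residual Depot→Port path; max flow = 6.
Certifying cut of size 6: {Depot→HubA, Depot→HubB, Depot→HubC, Depot→Jct2, Depot→Jct3, Depot→Port}.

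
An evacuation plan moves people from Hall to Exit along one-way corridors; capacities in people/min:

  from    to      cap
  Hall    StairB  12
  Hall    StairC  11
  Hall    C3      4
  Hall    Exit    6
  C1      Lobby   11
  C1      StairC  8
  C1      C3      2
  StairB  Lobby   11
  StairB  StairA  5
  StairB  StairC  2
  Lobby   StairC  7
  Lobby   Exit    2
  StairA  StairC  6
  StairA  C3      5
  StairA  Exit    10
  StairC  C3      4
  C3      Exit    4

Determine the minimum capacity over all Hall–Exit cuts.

17

Augment Hall→Exit: bottleneck 6, flow now 6.
Augment Hall→C3→Exit: bottleneck 4, flow now 10.
Augment Hall→StairB→Lobby→Exit: bottleneck 2, flow now 12.
Augment Hall→StairB→StairA→Exit: bottleneck 5, flow now 17.
No augmenting path remains; maximum flow = 17.
By max-flow min-cut, the minimum cut capacity equals the max flow.
In the residual graph, reachable from Hall: {Hall, StairB, Lobby, StairC, C3}.
Min-cut edges: Hall→Exit (6), StairB→StairA (5), Lobby→Exit (2), C3→Exit (4); capacity 6 + 5 + 2 + 4 = 17.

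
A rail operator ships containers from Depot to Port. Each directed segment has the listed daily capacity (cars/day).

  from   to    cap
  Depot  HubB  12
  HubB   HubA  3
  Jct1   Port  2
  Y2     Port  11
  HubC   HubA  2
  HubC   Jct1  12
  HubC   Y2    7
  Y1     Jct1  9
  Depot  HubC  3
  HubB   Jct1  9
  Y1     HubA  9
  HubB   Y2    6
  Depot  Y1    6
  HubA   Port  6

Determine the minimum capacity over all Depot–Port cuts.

Augment Depot→HubC→Jct1→Port: bottleneck 2, flow now 2.
Augment Depot→HubC→HubA→Port: bottleneck 1, flow now 3.
Augment Depot→Y1→HubA→Port: bottleneck 5, flow now 8.
Augment Depot→HubB→Y2→Port: bottleneck 6, flow now 14.
Augment Depot→Y1→Jct1→HubC→Y2→Port: bottleneck 1, flow now 15. (uses reverse residual edge)
Augment Depot→HubB→Jct1→HubC→Y2→Port: bottleneck 1, flow now 16. (uses reverse residual edge)
Augment Depot→HubB→HubA→HubC→Y2→Port: bottleneck 1, flow now 17. (uses reverse residual edge)
No augmenting path remains; maximum flow = 17.
By max-flow min-cut, the minimum cut capacity equals the max flow.
In the residual graph, reachable from Depot: {Depot, Y1, HubB, Jct1, HubA}.
Min-cut edges: Depot→HubC (3), HubB→Y2 (6), Jct1→Port (2), HubA→Port (6); capacity 3 + 6 + 2 + 6 = 17.

17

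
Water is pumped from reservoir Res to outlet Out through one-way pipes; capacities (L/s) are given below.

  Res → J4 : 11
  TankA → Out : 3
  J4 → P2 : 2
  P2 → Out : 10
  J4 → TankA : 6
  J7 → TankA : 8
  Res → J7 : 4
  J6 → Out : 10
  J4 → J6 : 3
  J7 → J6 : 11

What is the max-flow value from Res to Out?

Augment Res→J4→TankA→Out: bottleneck 3, flow now 3.
Augment Res→J4→P2→Out: bottleneck 2, flow now 5.
Augment Res→J4→J6→Out: bottleneck 3, flow now 8.
Augment Res→J7→J6→Out: bottleneck 4, flow now 12.
No augmenting path remains; maximum flow = 12.
In the residual graph, reachable from Res: {Res, J4, TankA}.
Min-cut edges: Res→J7 (4), J4→P2 (2), J4→J6 (3), TankA→Out (3); capacity 4 + 2 + 3 + 3 = 12.
This cut is saturated, so no flow can exceed 12.

12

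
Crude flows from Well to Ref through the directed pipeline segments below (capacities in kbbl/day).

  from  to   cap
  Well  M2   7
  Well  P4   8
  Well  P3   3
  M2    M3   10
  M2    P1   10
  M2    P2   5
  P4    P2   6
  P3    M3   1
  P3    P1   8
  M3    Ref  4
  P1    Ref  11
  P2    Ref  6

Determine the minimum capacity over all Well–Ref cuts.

16

Augment Well→M2→M3→Ref: bottleneck 4, flow now 4.
Augment Well→M2→P1→Ref: bottleneck 3, flow now 7.
Augment Well→P4→P2→Ref: bottleneck 6, flow now 13.
Augment Well→P3→P1→Ref: bottleneck 3, flow now 16.
No augmenting path remains; maximum flow = 16.
By max-flow min-cut, the minimum cut capacity equals the max flow.
In the residual graph, reachable from Well: {Well, P4}.
Min-cut edges: Well→M2 (7), Well→P3 (3), P4→P2 (6); capacity 7 + 3 + 6 = 16.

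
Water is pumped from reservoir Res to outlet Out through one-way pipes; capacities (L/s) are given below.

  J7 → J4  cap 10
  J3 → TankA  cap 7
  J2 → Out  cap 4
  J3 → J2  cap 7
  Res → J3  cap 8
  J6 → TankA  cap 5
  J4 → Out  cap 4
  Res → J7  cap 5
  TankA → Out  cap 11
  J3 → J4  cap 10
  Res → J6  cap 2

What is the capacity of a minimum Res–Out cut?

Augment Res→J6→TankA→Out: bottleneck 2, flow now 2.
Augment Res→J3→TankA→Out: bottleneck 7, flow now 9.
Augment Res→J3→J4→Out: bottleneck 1, flow now 10.
Augment Res→J7→J4→Out: bottleneck 3, flow now 13.
Augment Res→J7→J4→J3→J2→Out: bottleneck 1, flow now 14. (uses reverse residual edge)
No augmenting path remains; maximum flow = 14.
By max-flow min-cut, the minimum cut capacity equals the max flow.
In the residual graph, reachable from Res: {Res, J7, J4}.
Min-cut edges: Res→J6 (2), Res→J3 (8), J4→Out (4); capacity 2 + 8 + 4 = 14.

14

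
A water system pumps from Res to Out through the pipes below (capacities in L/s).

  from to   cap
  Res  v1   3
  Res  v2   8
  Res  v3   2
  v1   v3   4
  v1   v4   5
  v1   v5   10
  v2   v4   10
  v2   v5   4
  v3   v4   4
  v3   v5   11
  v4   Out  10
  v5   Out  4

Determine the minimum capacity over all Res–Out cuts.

13

Augment Res→v1→v4→Out: bottleneck 3, flow now 3.
Augment Res→v2→v4→Out: bottleneck 7, flow now 10.
Augment Res→v2→v5→Out: bottleneck 1, flow now 11.
Augment Res→v3→v5→Out: bottleneck 2, flow now 13.
No augmenting path remains; maximum flow = 13.
By max-flow min-cut, the minimum cut capacity equals the max flow.
In the residual graph, reachable from Res: {Res}.
Min-cut edges: Res→v1 (3), Res→v2 (8), Res→v3 (2); capacity 3 + 8 + 2 = 13.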